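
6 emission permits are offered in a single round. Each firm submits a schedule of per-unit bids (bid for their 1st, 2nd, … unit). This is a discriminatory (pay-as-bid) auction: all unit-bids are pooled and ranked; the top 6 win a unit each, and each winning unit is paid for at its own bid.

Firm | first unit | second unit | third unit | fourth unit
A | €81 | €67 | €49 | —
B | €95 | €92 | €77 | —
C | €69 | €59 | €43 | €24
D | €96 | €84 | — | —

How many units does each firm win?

Pooled unit-bids ranked (top 6): 96 (D-1), 95 (B-1), 92 (B-2), 84 (D-2), 81 (A-1), 77 (B-3)
Next rejected bid: €69 (not a price — pay-as-bid).
Allocation: A 1, B 3, D 2.

A 1, B 3, D 2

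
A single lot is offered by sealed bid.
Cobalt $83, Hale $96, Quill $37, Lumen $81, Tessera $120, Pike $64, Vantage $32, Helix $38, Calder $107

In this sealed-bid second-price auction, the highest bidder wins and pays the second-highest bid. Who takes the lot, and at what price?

Tessera pays $107

Sealed-bid second-price auction: the highest bidder wins and pays the second-highest bid.
Sorting bids: 120 (Tessera) > 107 (Calder) > 96 (Hale) > 83 (Cobalt) > 81 (Lumen) > 64 (Pike) > …
Tessera wins with the highest bid; price is set by the runner-up at $107.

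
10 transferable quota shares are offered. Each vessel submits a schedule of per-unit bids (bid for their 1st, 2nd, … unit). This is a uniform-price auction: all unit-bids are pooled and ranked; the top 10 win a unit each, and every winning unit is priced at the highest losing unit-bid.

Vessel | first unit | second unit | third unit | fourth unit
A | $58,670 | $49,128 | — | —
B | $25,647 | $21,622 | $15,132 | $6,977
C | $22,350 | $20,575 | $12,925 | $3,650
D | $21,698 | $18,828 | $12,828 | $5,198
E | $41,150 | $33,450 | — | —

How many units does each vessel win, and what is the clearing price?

A 2, B 2, C 2, D 2, E 2; clearing price $15,132

Pooled unit-bids ranked (top 10): 58,670 (A-1), 49,128 (A-2), 41,150 (E-1), 33,450 (E-2), 25,647 (B-1), 22,350 (C-1), 21,698 (D-1), 21,622 (B-2), 20,575 (C-2), 18,828 (D-2)
Highest rejected unit-bid = $15,132.
Allocation: A 2, B 2, C 2, D 2, E 2.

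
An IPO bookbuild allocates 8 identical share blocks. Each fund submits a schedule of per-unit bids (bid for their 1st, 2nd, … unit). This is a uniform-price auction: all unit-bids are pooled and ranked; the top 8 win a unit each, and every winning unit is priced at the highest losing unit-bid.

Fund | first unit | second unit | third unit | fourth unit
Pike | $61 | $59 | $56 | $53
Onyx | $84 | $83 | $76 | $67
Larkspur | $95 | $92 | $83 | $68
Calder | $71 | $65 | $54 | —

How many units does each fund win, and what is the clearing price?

Calder 1, Larkspur 4, Onyx 3; clearing price $67

Pooled unit-bids ranked (top 8): 95 (Larkspur-1), 92 (Larkspur-2), 84 (Onyx-1), 83 (Onyx-2), 83 (Larkspur-3), 76 (Onyx-3), 71 (Calder-1), 68 (Larkspur-4)
The (k+1)-th unit-bid is $67.
Allocation: Calder 1, Larkspur 4, Onyx 3.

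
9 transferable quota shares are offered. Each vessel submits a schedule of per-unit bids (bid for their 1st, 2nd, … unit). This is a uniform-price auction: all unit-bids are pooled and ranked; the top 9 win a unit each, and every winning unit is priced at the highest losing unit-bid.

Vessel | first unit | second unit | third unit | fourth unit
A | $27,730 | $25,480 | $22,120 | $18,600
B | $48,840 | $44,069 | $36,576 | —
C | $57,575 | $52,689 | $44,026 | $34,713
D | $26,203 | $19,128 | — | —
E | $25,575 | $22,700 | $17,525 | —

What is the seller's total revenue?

Merging the schedules and taking the best 9: 57,575 (C-1), 52,689 (C-2), 48,840 (B-1), 44,069 (B-2), 44,026 (C-3), 36,576 (B-3), 34,713 (C-4), 27,730 (A-1), 26,203 (D-1)
First bid not allocated: $25,575.
Allocation: A 1, B 3, C 4, D 1. Every unit priced at $25,575.
Revenue = 9 × 25,575 = $230,175.

Total revenue: $230,175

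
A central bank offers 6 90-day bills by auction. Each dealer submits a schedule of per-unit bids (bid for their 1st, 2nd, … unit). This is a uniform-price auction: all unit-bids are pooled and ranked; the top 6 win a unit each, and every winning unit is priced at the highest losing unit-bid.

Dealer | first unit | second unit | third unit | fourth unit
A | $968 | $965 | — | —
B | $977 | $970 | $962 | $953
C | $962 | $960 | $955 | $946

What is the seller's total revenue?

Total revenue: $5,760

Pooled unit-bids ranked (top 6): 977 (B-1), 970 (B-2), 968 (A-1), 965 (A-2), 962 (B-3), 962 (C-1)
The (k+1)-th unit-bid is $960.
Allocation: A 2, B 3, C 1. Every unit priced at $960.
Revenue = 6 × 960 = $5,760.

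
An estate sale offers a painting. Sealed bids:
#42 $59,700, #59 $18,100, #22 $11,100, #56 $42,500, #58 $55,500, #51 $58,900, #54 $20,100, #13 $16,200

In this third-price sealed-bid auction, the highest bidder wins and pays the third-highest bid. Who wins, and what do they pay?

Bids in order: 59,700 (#42) > 58,900 (#51) > 55,500 (#58) > 42,500 (#56) > 20,100 (#54) > 18,100 (#59) > …
#42 is highest; pays the third-highest bid, $55,500.

#42 pays $55,500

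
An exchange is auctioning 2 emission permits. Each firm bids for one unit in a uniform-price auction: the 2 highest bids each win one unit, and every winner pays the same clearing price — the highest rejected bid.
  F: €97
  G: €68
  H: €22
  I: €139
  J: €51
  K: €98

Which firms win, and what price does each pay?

I, K; each pays €97

Sorting: 139 (I), 98 (K), 97 (F), 68 (G), …
Top 2: I, K.
Highest unsuccessful bid: €97 → clearing price.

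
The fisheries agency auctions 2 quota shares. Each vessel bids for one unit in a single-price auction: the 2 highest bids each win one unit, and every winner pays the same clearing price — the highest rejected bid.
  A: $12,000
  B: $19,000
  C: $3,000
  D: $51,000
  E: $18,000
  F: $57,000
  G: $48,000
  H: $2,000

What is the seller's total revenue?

Total revenue: $96,000

Bids ranked high→low: 57,000 (F), 51,000 (D), 48,000 (G), 19,000 (B), …
Top 2: F, D.
Clearing price = highest rejected bid = $48,000.
Total revenue = 2 × $48,000 = $96,000.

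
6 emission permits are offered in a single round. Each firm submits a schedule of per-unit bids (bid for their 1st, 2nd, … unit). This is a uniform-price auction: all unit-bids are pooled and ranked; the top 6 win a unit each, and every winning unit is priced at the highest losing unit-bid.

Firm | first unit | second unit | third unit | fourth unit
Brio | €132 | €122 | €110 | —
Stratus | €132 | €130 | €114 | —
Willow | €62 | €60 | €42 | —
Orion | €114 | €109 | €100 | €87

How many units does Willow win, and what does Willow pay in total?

Willow: 0 units, pays €0

All unit-bids, highest first — top 6: 132 (Brio-1), 132 (Stratus-1), 130 (Stratus-2), 122 (Brio-2), 114 (Stratus-3), 114 (Orion-1)
Highest rejected unit-bid = €110.
Willow wins 0 unit(s) at €110 each.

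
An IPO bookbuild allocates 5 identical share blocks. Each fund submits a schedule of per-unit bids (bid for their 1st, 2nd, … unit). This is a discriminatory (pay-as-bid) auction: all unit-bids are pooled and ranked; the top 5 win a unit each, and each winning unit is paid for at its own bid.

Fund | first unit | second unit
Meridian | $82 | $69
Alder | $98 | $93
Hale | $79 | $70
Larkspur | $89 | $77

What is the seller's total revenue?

Total revenue: $441

Merging the schedules and taking the best 5: 98 (Alder-1), 93 (Alder-2), 89 (Larkspur-1), 82 (Meridian-1), 79 (Hale-1)
Next rejected bid: $77 (not a price — pay-as-bid).
Each winning unit pays its own bid.
Revenue = 98 + 93 + 89 + 82 + 79 = $441.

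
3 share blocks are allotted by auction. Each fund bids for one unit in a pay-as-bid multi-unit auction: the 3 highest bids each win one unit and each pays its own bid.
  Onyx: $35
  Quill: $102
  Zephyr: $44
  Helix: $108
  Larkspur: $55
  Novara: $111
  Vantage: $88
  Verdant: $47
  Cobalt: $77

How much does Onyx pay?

Onyx pays $0

Sorting: 111 (Novara), 108 (Helix), 102 (Quill), 88 (Vantage), 77 (Cobalt), …
The 3 highest are Novara, Helix, Quill.
Onyx does not win → $0.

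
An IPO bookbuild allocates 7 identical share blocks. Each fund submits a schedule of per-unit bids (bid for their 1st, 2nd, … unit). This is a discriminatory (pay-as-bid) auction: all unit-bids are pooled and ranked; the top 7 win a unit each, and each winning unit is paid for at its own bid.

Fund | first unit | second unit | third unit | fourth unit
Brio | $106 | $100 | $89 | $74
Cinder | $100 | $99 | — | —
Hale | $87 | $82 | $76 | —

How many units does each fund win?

Merging the schedules and taking the best 7: 106 (Brio-1), 100 (Brio-2), 100 (Cinder-1), 99 (Cinder-2), 89 (Brio-3), 87 (Hale-1), 82 (Hale-2)
Next rejected bid: $76 (not a price — pay-as-bid).
Allocation: Brio 3, Cinder 2, Hale 2.

Brio 3, Cinder 2, Hale 2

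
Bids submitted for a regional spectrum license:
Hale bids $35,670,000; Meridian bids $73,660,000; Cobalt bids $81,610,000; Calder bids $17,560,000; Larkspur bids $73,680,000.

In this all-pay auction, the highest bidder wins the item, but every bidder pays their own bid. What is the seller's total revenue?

Total revenue: $282,180,000

Rule: the highest bidder wins the item, but every bidder pays their own bid.
Bids in order: 81,610,000 (Cobalt) > 73,680,000 (Larkspur) > 73,660,000 (Meridian) > 35,670,000 (Hale) > 17,560,000 (Calder)
Every bidder forfeits their bid regardless of winning.
Revenue = 35,670,000 + 73,660,000 + 81,610,000 + 17,560,000 + 73,680,000 = $282,180,000.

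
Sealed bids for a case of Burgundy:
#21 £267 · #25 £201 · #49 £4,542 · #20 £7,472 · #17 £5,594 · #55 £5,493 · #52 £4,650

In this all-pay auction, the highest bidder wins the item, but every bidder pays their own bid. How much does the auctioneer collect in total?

Total revenue: £28,219

Sorting bids: 7,472 (#20) > 5,594 (#17) > 5,493 (#55) > 4,650 (#52) > 4,542 (#49) > 267 (#21) > …
#20 wins with the top bid; all bids are sunk regardless.
Every bidder forfeits their bid regardless of winning.
Revenue = 267 + 201 + 4,542 + 7,472 + 5,594 + 5,493 + 4,650 = £28,219.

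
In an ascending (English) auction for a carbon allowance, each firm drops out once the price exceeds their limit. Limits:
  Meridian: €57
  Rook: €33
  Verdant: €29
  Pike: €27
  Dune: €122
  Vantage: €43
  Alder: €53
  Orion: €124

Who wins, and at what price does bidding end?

Rule: the price rises until one bidder remains; the winner pays the price at which the last rival dropped out.
Limits ranked: 124 (Orion) > 122 (Dune) > 57 (Meridian) > 53 (Alder) > 43 (Vantage) > 33 (Rook) > …
Once the price passes €122, only Orion is left; the hammer falls at Dune's limit of €122.

Orion wins at €122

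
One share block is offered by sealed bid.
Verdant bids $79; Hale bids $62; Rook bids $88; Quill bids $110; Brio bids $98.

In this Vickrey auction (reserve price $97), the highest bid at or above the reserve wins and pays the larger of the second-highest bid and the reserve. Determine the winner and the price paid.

Quill pays $98

Bids ranked: 110 (Quill) > 98 (Brio) > 88 (Rook) > 79 (Verdant) > 62 (Hale)
Highest eligible bid: Quill at $110.
Second-highest bid $98 exceeds the reserve $97 → payment $98.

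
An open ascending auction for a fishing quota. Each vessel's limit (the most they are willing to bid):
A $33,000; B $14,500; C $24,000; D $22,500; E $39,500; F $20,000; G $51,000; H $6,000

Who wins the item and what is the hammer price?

G wins at $39,500

Open ascending-bid auction: the price rises until one bidder remains; the winner pays the price at which the last rival dropped out.
Limits ranked: 51,000 (G) > 39,500 (E) > 33,000 (A) > 24,000 (C) > 22,500 (D) > 20,000 (F) > …
Once the price passes $39,500, only G is left; the hammer falls at E's limit of $39,500.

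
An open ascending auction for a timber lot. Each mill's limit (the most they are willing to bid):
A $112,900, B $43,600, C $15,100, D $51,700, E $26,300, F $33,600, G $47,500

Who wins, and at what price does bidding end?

Limits ranked: 112,900 (A) > 51,700 (D) > 47,500 (G) > 43,600 (B) > 33,600 (F) > 26,300 (E) > …
Bidding ends when D exits at $51,700; A takes it.

A wins at $51,700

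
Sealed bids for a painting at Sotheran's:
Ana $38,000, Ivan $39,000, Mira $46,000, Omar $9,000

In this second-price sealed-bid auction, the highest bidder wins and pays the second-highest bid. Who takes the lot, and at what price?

Mira pays $39,000

Bids ranked: 46,000 (Mira) > 39,000 (Ivan) > 38,000 (Ana) > 9,000 (Omar)
Second-price: Mira pays Ivan's bid of $39,000.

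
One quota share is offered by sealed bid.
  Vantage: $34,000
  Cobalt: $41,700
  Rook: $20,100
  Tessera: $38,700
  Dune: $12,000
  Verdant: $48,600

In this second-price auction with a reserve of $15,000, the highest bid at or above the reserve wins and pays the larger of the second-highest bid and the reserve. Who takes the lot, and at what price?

Bids in order: 48,600 (Verdant) > 41,700 (Cobalt) > 38,700 (Tessera) > 34,000 (Vantage) > 20,100 (Rook) > 12,000 (Dune)
Highest eligible bid: Verdant at $48,600.
max(second-highest $41,700, reserve $15,000) = $41,700; the reserve does not bind.

Verdant pays $41,700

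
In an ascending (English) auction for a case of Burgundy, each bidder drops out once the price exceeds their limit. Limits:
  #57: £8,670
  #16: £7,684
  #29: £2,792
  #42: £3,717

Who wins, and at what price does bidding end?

Open ascending-bid auction: the price rises until one bidder remains; the winner pays the price at which the last rival dropped out.
Sorting limits: 8,670 (#57) > 7,684 (#16) > 3,717 (#42) > 2,792 (#29)
Once the price passes £7,684, only #57 is left; the hammer falls at #16's limit of £7,684.

#57 wins at £7,684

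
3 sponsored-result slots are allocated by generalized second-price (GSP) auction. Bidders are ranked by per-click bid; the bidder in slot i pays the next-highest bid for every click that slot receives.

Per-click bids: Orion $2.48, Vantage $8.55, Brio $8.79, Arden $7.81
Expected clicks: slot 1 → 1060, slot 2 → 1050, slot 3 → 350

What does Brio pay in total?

Brio pays $9063.00

Per-click bids in order: $8.79 (Brio) > $8.55 (Vantage) > $7.81 (Arden) > $2.48 (Orion)
Brio holds slot 1 → pays next bid $8.55 × 1060 clicks = $9063.00.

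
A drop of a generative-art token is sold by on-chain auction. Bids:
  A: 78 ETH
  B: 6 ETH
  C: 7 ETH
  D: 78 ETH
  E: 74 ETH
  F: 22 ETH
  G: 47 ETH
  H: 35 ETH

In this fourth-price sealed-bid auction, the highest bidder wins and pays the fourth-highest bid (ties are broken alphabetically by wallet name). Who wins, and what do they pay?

Sorting bids: 78 (A) > 78 (D) > 74 (E) > 47 (G) > 35 (H) > 22 (F) > …
A and D tie at 78 ETH; tie-break gives it to A.
A is highest; pays the fourth-highest bid, 47 ETH.

A pays 47 ETH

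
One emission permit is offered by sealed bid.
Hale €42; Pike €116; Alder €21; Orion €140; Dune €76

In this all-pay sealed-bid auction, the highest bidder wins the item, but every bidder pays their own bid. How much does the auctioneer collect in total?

Total revenue: €395

Rule: the highest bidder wins the item, but every bidder pays their own bid.
Sorting bids: 140 (Orion) > 116 (Pike) > 76 (Dune) > 42 (Hale) > 21 (Alder)
Orion wins with the top bid; all bids are sunk regardless.
Every bidder forfeits their bid regardless of winning.
Revenue = 42 + 116 + 21 + 140 + 76 = €395.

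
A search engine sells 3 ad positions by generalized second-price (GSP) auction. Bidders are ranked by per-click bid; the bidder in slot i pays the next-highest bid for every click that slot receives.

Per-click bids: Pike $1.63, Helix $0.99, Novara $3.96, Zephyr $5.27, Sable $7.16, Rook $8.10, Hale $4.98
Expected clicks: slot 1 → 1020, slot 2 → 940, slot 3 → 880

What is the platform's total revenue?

Per-click bids in order: $8.10 (Rook) > $7.16 (Sable) > $5.27 (Zephyr) > $4.98 (Hale) > …
Slot 1: Rook pays $7.16 × 1020 = $7303.20
Slot 2: Sable pays $5.27 × 940 = $4953.80
Slot 3: Zephyr pays $4.98 × 880 = $4382.40
Total = $16639.40

Total revenue: $16639.40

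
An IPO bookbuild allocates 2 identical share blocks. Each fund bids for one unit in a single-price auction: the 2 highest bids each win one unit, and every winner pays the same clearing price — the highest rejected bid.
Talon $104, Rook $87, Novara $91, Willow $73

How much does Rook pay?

Rook pays $0

Bids ranked high→low: 104 (Talon), 91 (Novara), 87 (Rook), 73 (Willow)
The 2 highest are Talon, Novara.
Highest unsuccessful bid: $87 → clearing price.
Rook does not win → pays $0.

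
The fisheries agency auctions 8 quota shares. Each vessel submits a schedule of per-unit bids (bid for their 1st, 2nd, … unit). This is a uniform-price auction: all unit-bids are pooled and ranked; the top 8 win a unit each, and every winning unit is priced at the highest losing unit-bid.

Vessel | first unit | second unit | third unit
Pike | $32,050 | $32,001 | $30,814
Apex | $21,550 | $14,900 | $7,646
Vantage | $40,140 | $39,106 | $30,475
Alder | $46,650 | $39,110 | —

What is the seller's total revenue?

Merging the schedules and taking the best 8: 46,650 (Alder-1), 40,140 (Vantage-1), 39,110 (Alder-2), 39,106 (Vantage-2), 32,050 (Pike-1), 32,001 (Pike-2), 30,814 (Pike-3), 30,475 (Vantage-3)
The (k+1)-th unit-bid is $21,550.
Allocation: Alder 2, Pike 3, Vantage 3. Every unit priced at $21,550.
Revenue = 8 × 21,550 = $172,400.

Total revenue: $172,400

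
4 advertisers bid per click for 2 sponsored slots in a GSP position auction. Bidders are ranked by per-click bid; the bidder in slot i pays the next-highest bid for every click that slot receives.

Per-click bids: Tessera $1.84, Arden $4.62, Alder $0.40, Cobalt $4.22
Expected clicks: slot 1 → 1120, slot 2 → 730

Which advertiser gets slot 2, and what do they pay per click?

Cobalt; $1.84 per click

Ranked by bid: $4.62 (Arden) > $4.22 (Cobalt) > $1.84 (Tessera) > …
Slot 2 goes to the second-ranked bidder, Cobalt, who pays the next bid down: $1.84/click.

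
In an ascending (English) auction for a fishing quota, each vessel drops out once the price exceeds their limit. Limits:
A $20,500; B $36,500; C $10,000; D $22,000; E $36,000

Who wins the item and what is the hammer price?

Limits in order: 36,500 (B) > 36,000 (E) > 22,000 (D) > 20,500 (A) > 10,000 (C)
E is the last rival to drop out, at $36,000; B remains and wins at that price.

B wins at $36,000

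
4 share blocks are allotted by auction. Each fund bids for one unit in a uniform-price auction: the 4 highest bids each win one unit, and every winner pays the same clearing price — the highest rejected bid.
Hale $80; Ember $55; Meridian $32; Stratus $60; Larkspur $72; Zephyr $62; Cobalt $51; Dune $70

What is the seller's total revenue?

Ordering the bids: 80 (Hale), 72 (Larkspur), 70 (Dune), 62 (Zephyr), 60 (Stratus), 55 (Ember), …
Winners (4 units): Hale, Larkspur, Dune, Zephyr.
Clearing price = highest rejected bid = $60.
Total revenue = 4 × $60 = $240.

Total revenue: $240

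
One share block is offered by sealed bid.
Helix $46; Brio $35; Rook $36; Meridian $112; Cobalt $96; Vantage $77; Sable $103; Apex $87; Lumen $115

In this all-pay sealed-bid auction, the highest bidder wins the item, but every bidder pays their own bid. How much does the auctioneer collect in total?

Bids ranked: 115 (Lumen) > 112 (Meridian) > 103 (Sable) > 96 (Cobalt) > 87 (Apex) > 77 (Vantage) > …
Lumen wins with the top bid; all bids are sunk regardless.
Every bidder forfeits their bid regardless of winning.
Revenue = 46 + 35 + 36 + 112 + 96 + 77 + 103 + 87 + 115 = $707.

Total revenue: $707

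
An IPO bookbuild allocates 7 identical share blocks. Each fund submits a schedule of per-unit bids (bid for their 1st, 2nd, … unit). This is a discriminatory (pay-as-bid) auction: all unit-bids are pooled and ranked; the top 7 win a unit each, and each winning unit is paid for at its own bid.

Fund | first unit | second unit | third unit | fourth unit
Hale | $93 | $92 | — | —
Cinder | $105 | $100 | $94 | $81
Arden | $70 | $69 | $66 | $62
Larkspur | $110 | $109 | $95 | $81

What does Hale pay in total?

Hale pays $93

Pooled unit-bids ranked (top 7): 110 (Larkspur-1), 109 (Larkspur-2), 105 (Cinder-1), 100 (Cinder-2), 95 (Larkspur-3), 94 (Cinder-3), 93 (Hale-1)
Next rejected bid: $92 (not a price — pay-as-bid).
Hale's winning unit-bids: 93 = $93.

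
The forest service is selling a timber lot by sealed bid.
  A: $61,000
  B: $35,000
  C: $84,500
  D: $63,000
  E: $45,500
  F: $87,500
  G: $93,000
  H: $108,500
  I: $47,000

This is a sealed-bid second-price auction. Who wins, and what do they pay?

H pays $93,000

Bids in order: 108,500 (H) > 93,000 (G) > 87,500 (F) > 84,500 (C) > 63,000 (D) > 61,000 (A) > …
H is highest; pays the second-highest bid, $93,000.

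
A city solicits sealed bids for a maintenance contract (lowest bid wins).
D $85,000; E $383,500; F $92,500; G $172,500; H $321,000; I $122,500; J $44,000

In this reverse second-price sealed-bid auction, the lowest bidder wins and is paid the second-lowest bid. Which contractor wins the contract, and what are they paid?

J is paid $85,000

Bids ranked: 44,000 (J) < 85,000 (D) < 92,500 (F) < 122,500 (I) < 172,500 (G) < 321,000 (H) < …
J wins with the lowest bid; price is set by the runner-up at $85,000.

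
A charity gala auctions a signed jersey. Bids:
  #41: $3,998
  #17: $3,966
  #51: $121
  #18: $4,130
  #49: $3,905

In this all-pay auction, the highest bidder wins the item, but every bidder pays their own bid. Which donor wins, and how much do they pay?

Rule: the highest bidder wins the item, but every bidder pays their own bid.
Bids ranked: 4,130 (#18) > 3,998 (#41) > 3,966 (#17) > 3,905 (#49) > 121 (#51)
#18 is highest and takes the item; every bidder forfeits their bid.

#18 pays $4,130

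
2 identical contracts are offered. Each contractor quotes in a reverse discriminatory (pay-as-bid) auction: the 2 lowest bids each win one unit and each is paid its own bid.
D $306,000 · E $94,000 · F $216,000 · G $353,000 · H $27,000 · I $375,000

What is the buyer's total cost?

Ordering the bids: 27,000 (H), 94,000 (E), 216,000 (F), 306,000 (D), …
Lowest 2: H, E.
Total cost = 27,000 + 94,000 = $121,000.

Total cost: $121,000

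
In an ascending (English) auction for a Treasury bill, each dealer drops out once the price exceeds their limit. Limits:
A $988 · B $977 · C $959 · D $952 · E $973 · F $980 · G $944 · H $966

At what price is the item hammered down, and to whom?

A wins at $980

Open ascending-bid auction: the price rises until one bidder remains; the winner pays the price at which the last rival dropped out.
Sorting limits: 988 (A) > 980 (F) > 977 (B) > 973 (E) > 966 (H) > 959 (C) > …
F is the last rival to drop out, at $980; A remains and wins at that price.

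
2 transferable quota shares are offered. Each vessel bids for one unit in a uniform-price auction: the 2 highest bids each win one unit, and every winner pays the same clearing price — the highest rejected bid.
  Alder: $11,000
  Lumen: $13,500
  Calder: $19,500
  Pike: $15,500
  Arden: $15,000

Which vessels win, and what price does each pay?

Calder, Pike; each pays $15,000

Sorting: 19,500 (Calder), 15,500 (Pike), 15,000 (Arden), 13,500 (Lumen), …
Top 2: Calder, Pike.
First losing bid is Arden's $15,000, which sets the uniform price.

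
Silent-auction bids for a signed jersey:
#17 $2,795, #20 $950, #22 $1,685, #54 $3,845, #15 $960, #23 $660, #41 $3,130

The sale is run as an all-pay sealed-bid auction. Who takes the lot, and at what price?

Sorting bids: 3,845 (#54) > 3,130 (#41) > 2,795 (#17) > 1,685 (#22) > 960 (#15) > 950 (#20) > …
#54 is highest and takes the item; every bidder forfeits their bid.

#54 pays $3,845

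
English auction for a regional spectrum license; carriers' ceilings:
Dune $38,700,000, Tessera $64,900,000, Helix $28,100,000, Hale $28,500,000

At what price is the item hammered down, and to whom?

Tessera wins at $38,700,000

Limits in order: 64,900,000 (Tessera) > 38,700,000 (Dune) > 28,500,000 (Hale) > 28,100,000 (Helix)
Bidding ends when Dune exits at $38,700,000; Tessera takes it.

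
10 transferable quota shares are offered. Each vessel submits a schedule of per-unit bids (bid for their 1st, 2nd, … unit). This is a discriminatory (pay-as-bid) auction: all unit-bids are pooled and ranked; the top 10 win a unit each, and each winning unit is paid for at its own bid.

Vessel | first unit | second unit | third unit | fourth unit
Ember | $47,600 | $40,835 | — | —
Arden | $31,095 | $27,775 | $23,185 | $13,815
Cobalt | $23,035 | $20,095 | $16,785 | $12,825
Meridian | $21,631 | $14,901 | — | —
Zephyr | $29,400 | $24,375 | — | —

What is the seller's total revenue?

Merging the schedules and taking the best 10: 47,600 (Ember-1), 40,835 (Ember-2), 31,095 (Arden-1), 29,400 (Zephyr-1), 27,775 (Arden-2), 24,375 (Zephyr-2), 23,185 (Arden-3), 23,035 (Cobalt-1), 21,631 (Meridian-1), 20,095 (Cobalt-2)
Next rejected bid: $16,785 (not a price — pay-as-bid).
Each winning unit pays its own bid.
Revenue = 47,600 + 40,835 + 31,095 + 29,400 + 27,775 + 24,375 + 23,185 + 23,035 + 21,631 + 20,095 = $289,026.

Total revenue: $289,026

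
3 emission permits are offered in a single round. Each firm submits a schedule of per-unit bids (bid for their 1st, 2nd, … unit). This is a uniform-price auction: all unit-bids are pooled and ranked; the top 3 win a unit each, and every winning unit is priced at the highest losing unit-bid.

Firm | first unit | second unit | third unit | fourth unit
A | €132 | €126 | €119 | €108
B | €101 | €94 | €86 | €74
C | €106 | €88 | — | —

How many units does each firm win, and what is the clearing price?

A 3; clearing price €108

Merging the schedules and taking the best 3: 132 (A-1), 126 (A-2), 119 (A-3)
Highest rejected unit-bid = €108.
Allocation: A 3.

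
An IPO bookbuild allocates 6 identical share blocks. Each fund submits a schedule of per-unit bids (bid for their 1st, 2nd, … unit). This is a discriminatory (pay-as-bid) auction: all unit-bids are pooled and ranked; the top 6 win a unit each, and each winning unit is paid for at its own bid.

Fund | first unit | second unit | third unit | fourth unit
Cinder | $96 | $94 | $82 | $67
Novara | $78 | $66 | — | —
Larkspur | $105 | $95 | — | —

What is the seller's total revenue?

All unit-bids, highest first — top 6: 105 (Larkspur-1), 96 (Cinder-1), 95 (Larkspur-2), 94 (Cinder-2), 82 (Cinder-3), 78 (Novara-1)
Next rejected bid: $67 (not a price — pay-as-bid).
Each winning unit pays its own bid.
Revenue = 105 + 96 + 95 + 94 + 82 + 78 = $550.

Total revenue: $550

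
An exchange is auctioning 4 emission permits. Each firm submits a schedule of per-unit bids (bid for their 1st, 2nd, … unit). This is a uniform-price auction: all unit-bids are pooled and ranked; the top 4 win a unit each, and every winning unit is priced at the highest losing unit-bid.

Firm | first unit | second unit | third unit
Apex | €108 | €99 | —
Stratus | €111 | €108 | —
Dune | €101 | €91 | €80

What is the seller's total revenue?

Pooled unit-bids ranked (top 4): 111 (Stratus-1), 108 (Apex-1), 108 (Stratus-2), 101 (Dune-1)
Highest rejected unit-bid = €99.
Allocation: Apex 1, Dune 1, Stratus 2. Every unit priced at €99.
Revenue = 4 × 99 = €396.

Total revenue: €396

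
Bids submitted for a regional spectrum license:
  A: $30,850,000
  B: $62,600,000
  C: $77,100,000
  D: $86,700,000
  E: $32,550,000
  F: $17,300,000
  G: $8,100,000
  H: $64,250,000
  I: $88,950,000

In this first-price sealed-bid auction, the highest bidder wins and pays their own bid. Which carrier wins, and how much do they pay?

Sorting bids: 88,950,000 (I) > 86,700,000 (D) > 77,100,000 (C) > 64,250,000 (H) > 62,600,000 (B) > 32,550,000 (E) > …
First-price: I pays what they bid, $88,950,000.

I pays $88,950,000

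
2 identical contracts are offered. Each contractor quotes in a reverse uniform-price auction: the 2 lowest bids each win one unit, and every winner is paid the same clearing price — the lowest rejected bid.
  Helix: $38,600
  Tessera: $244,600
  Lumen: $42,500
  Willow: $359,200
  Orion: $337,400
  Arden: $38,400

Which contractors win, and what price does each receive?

Arden, Helix; each is paid $42,500

Sorting: 38,400 (Arden), 38,600 (Helix), 42,500 (Lumen), 244,600 (Tessera), …
The 2 lowest are Arden, Helix.
First losing bid is Lumen's $42,500, which sets the uniform price.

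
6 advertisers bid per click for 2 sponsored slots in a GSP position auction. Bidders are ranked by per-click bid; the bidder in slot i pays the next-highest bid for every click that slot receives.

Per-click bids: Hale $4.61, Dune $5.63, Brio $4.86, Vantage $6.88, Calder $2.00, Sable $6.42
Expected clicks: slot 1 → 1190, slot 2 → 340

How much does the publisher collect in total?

Per-click bids in order: $6.88 (Vantage) > $6.42 (Sable) > $5.63 (Dune) > …
Slot 1: Vantage pays $6.42 × 1190 = $7639.80
Slot 2: Sable pays $5.63 × 340 = $1914.20
Total = $9554.00

Total revenue: $9554.00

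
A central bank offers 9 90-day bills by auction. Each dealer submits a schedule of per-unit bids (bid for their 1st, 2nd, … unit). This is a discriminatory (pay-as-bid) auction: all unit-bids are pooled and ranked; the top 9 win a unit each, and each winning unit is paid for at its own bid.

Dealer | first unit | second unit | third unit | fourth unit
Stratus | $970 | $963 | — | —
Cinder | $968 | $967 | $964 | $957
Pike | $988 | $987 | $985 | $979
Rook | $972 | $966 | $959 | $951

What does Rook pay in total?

Pooled unit-bids ranked (top 9): 988 (Pike-1), 987 (Pike-2), 985 (Pike-3), 979 (Pike-4), 972 (Rook-1), 970 (Stratus-1), 968 (Cinder-1), 967 (Cinder-2), 966 (Rook-2)
Next rejected bid: $964 (not a price — pay-as-bid).
Rook's winning unit-bids: 972 + 966 = $1,938.

Rook pays $1,938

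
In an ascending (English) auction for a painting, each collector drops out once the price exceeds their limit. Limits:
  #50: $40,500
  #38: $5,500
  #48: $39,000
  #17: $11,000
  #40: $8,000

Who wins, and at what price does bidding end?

#50 wins at $39,000

Rule: the price rises until one bidder remains; the winner pays the price at which the last rival dropped out.
Limits in order: 40,500 (#50) > 39,000 (#48) > 11,000 (#17) > 8,000 (#40) > 5,500 (#38)
#48 is the last rival to drop out, at $39,000; #50 remains and wins at that price.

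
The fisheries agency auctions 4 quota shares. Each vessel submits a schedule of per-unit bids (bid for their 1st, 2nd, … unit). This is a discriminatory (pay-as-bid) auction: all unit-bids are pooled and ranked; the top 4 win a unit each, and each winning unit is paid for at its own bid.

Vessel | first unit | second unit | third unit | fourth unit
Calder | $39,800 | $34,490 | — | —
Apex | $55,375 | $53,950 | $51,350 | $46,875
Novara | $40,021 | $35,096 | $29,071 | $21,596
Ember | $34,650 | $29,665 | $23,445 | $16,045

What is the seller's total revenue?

Merging the schedules and taking the best 4: 55,375 (Apex-1), 53,950 (Apex-2), 51,350 (Apex-3), 46,875 (Apex-4)
Next rejected bid: $40,021 (not a price — pay-as-bid).
Each winning unit pays its own bid.
Revenue = 55,375 + 53,950 + 51,350 + 46,875 = $207,550.

Total revenue: $207,550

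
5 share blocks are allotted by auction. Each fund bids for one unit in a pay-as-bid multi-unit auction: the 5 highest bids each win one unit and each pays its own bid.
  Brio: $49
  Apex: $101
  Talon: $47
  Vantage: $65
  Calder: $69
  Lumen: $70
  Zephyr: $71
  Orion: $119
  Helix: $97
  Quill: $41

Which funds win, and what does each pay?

Bids ranked high→low: 119 (Orion), 101 (Apex), 97 (Helix), 71 (Zephyr), 70 (Lumen), 69 (Calder), 65 (Vantage), …
The 5 highest are Orion, Apex, Helix, Zephyr, Lumen.
Each winner pays its own bid: Orion $119, Apex $101, Helix $97, Zephyr $71, Lumen $70.

Orion $119, Apex $101, Helix $97, Zephyr $71, Lumen $70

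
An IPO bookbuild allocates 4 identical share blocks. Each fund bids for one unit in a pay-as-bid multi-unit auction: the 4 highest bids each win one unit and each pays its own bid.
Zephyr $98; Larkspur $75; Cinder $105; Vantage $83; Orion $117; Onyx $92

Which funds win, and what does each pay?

Orion $117, Cinder $105, Zephyr $98, Onyx $92

Ordering the bids: 117 (Orion), 105 (Cinder), 98 (Zephyr), 92 (Onyx), 83 (Vantage), 75 (Larkspur)
Top 4: Orion, Cinder, Zephyr, Onyx.
Each winner pays its own bid: Orion $117, Cinder $105, Zephyr $98, Onyx $92.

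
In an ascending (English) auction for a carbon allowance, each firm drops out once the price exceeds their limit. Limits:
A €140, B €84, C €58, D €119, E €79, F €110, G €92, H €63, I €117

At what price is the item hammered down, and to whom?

A wins at €119

Limits ranked: 140 (A) > 119 (D) > 117 (I) > 110 (F) > 92 (G) > 84 (B) > …
Bidding ends when D exits at €119; A takes it.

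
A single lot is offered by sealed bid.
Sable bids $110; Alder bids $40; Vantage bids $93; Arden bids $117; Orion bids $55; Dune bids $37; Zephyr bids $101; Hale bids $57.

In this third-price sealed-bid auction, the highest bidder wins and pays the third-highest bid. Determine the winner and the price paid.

Rule: the highest bidder wins and pays the third-highest bid.
Bids in order: 117 (Arden) > 110 (Sable) > 101 (Zephyr) > 93 (Vantage) > 57 (Hale) > 55 (Orion) > …
Arden wins; payment is bid #3 in the ranking = $101.

Arden pays $101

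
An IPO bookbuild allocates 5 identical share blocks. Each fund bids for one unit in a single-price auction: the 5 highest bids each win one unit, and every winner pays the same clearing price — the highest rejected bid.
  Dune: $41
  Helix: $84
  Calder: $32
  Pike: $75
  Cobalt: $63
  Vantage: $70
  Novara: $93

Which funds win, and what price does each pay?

Novara, Helix, Pike, Vantage, Cobalt; each pays $41

Ordering the bids: 93 (Novara), 84 (Helix), 75 (Pike), 70 (Vantage), 63 (Cobalt), 41 (Dune), 32 (Calder)
Top 5: Novara, Helix, Pike, Vantage, Cobalt.
Highest unsuccessful bid: $41 → clearing price.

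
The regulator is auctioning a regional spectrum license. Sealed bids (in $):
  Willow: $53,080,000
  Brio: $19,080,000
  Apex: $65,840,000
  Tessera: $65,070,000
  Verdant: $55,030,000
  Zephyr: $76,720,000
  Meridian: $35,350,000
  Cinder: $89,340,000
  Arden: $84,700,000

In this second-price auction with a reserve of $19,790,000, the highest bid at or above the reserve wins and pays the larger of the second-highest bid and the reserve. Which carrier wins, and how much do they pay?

Second-price auction with a reserve of $19,790,000: the highest bid at or above the reserve wins and pays the larger of the second-highest bid and the reserve.
Bids in order: 89,340,000 (Cinder) > 84,700,000 (Arden) > 76,720,000 (Zephyr) > 65,840,000 (Apex) > 65,070,000 (Tessera) > 55,030,000 (Verdant) > …
Highest eligible bid: Cinder at $89,340,000.
max(second-highest $84,700,000, reserve $19,790,000) = $84,700,000; the reserve does not bind.

Cinder pays $84,700,000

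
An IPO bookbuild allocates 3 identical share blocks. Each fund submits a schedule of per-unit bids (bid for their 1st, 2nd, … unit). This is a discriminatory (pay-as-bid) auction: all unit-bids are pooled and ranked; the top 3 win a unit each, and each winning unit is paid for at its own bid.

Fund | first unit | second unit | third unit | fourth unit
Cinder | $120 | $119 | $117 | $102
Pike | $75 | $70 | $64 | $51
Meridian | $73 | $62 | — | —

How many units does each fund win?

Cinder 3

All unit-bids, highest first — top 3: 120 (Cinder-1), 119 (Cinder-2), 117 (Cinder-3)
Next rejected bid: $102 (not a price — pay-as-bid).
Allocation: Cinder 3.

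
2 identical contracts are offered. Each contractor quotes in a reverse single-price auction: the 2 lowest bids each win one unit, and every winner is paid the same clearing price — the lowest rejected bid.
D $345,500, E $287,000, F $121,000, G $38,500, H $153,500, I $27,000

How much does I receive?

I is paid $121,000

Ordering the bids: 27,000 (I), 38,500 (G), 121,000 (F), 153,500 (H), …
Lowest 2: I, G.
First losing bid is F's $121,000, which sets the uniform price.
I wins → is paid $121,000.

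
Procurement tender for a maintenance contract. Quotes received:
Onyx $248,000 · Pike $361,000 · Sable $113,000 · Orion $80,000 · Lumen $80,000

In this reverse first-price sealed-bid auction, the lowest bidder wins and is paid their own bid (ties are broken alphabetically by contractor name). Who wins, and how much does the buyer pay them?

Sorting bids: 80,000 (Lumen) < 80,000 (Orion) < 113,000 (Sable) < 248,000 (Onyx) < 361,000 (Pike)
Tie at $80,000 → Lumen wins by tie-break.
Lumen has the lowest bid and is paid exactly that: $80,000.

Lumen is paid $80,000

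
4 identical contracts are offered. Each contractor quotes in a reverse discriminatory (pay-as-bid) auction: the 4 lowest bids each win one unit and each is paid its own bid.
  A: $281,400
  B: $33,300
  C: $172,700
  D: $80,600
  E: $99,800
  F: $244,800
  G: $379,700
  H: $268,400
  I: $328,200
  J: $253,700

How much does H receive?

H is paid $0

Bids ranked low→high: 33,300 (B), 80,600 (D), 99,800 (E), 172,700 (C), 244,800 (F), 253,700 (J), …
The 4 lowest are B, D, E, C.
H does not win → $0.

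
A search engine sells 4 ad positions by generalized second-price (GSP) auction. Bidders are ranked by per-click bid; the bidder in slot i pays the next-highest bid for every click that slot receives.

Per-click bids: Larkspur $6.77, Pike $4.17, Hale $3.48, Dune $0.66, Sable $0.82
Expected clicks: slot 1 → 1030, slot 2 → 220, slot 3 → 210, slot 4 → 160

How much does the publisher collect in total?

Total revenue: $5338.50

Ranked by bid: $6.77 (Larkspur) > $4.17 (Pike) > $3.48 (Hale) > $0.82 (Sable) > $0.66 (Dune)
Slot 1: Larkspur pays $4.17 × 1030 = $4295.10
Slot 2: Pike pays $3.48 × 220 = $765.60
Slot 3: Hale pays $0.82 × 210 = $172.20
Slot 4: Sable pays $0.66 × 160 = $105.60
Total = $5338.50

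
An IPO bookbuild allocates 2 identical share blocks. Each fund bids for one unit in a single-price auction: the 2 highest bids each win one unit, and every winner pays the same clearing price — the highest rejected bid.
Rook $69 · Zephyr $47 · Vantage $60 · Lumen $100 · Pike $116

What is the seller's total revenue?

Sorting: 116 (Pike), 100 (Lumen), 69 (Rook), 60 (Vantage), …
Top 2: Pike, Lumen.
Clearing price = highest rejected bid = $69.
Total revenue = 2 × $69 = $138.

Total revenue: $138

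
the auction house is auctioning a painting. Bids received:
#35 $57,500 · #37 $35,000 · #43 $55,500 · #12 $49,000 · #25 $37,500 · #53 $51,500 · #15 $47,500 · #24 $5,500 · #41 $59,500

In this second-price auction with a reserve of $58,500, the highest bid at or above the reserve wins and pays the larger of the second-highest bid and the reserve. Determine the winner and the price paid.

Bids ranked: 59,500 (#41) > 57,500 (#35) > 55,500 (#43) > 51,500 (#53) > 49,000 (#12) > 47,500 (#15) > …
#41 has the top bid at or above the reserve ($59,500).
max(second-highest $57,500, reserve $58,500) = $58,500.

#41 pays $58,500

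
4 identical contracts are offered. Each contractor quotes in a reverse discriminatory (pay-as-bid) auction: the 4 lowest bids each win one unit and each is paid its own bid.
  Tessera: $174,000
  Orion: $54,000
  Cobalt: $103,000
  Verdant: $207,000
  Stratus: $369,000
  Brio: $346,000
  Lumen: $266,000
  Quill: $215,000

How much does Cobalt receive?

Cobalt is paid $103,000

Bids ranked low→high: 54,000 (Orion), 103,000 (Cobalt), 174,000 (Tessera), 207,000 (Verdant), 215,000 (Quill), 266,000 (Lumen), …
Lowest 4: Orion, Cobalt, Tessera, Verdant.
Cobalt wins → own bid $103,000.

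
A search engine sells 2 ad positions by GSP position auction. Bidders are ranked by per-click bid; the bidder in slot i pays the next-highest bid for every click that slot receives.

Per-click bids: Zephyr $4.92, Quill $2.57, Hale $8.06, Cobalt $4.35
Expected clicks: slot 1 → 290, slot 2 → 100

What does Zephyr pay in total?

Zephyr pays $435.00

Sorting advertisers: $8.06 (Hale) > $4.92 (Zephyr) > $4.35 (Cobalt) > …
Zephyr holds slot 2 → pays next bid $4.35 × 100 clicks = $435.00.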